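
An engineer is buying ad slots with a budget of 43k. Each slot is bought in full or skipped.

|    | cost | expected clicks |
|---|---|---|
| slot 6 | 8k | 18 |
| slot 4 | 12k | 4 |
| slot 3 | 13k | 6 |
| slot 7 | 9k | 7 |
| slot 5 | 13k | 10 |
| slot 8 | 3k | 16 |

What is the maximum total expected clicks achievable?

51

Allowing fractional choices, the relaxed optimum would be about 55.6, but ad slots are indivisible.
slot 6 + slot 7 + slot 5 + slot 8: cost 8 + 9 + 13 + 3 = 33 ≤ 43, expected clicks 18 + 7 + 10 + 16 = 51.
slot 6 + slot 3 + slot 5 + slot 8: cost 8 + 13 + 13 + 3 = 37 ≤ 43, expected clicks 18 + 6 + 10 + 16 = 50.
slot 6 + slot 4 + slot 5 + slot 8: cost 8 + 12 + 13 + 3 = 36 ≤ 43, expected clicks 18 + 4 + 10 + 16 = 48.
Best is slot 6, slot 7, slot 5, and slot 8 with total expected clicks 51.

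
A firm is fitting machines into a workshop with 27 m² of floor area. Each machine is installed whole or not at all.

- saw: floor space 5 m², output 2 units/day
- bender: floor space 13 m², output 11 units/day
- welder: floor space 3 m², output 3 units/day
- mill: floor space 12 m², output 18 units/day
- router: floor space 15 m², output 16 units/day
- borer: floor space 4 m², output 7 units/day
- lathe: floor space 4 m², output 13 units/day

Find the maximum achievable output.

Take welder, mill, borer, and lathe: floor space 3 + 12 + 4 + 4 = 23 ≤ 27, output 3 + 18 + 7 + 13 = 41.
No other feasible combination does better.

41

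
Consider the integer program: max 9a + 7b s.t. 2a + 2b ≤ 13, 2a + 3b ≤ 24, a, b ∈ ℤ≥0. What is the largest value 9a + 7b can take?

The continuous relaxation peaks at (6.5, 0) with value 58.50; rounding to a feasible lattice point costs some objective.
(a,b)=(6,0): 2·6+2·0=12≤13, 2·6+3·0=12≤24, objective 54.
(a,b)=(5,1): 2·5+2·1=12≤13, 2·5+3·1=13≤24, objective 52.
The best lattice point is (6,0), giving 54.

54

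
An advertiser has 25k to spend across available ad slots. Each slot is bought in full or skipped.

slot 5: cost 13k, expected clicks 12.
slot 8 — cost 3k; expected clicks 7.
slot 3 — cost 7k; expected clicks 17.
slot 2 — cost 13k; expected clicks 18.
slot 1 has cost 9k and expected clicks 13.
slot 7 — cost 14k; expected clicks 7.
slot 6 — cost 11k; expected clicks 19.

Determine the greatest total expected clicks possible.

43

This is a 0-1 knapsack instance.
slot 8 + slot 3 + slot 2: cost 3 + 7 + 13 = 23 ≤ 25, expected clicks 7 + 17 + 18 = 42.
slot 8 + slot 1 + slot 6: cost 3 + 9 + 11 = 23 ≤ 25, expected clicks 7 + 13 + 19 = 39.
slot 8 + slot 3 + slot 6: cost 3 + 7 + 11 = 21 ≤ 25, expected clicks 7 + 17 + 19 = 43.
Best is slot 8, slot 3, and slot 6 with total expected clicks 43.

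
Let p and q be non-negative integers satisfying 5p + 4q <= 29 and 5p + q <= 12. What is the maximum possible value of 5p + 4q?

29

(p,q)=(1,6): 5·1+4·6=29≤29, 5·1+1·6=11≤12, objective 29.
(p,q)=(0,7): 5·0+4·7=28≤29, 5·0+1·7=7≤12, objective 28.
(p,q)=(1,5): 5·1+4·5=25≤29, 5·1+1·5=10≤12, objective 25.
The best lattice point is (1,6), giving 29.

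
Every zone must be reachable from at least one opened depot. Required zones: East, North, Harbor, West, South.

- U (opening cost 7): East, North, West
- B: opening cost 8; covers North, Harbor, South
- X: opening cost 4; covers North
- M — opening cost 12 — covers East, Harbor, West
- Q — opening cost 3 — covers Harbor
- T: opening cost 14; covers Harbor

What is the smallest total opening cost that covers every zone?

15

This is a weighted set-cover instance.
The greedy cost-per-new-zone heuristic would pick U, Q, and B for 18, but a cheaper cover exists.
Choose U and B: together they cover East, North, Harbor, West, South — every zone.
Total opening cost: 7 + 8 = 15.
No cover costs less than 15.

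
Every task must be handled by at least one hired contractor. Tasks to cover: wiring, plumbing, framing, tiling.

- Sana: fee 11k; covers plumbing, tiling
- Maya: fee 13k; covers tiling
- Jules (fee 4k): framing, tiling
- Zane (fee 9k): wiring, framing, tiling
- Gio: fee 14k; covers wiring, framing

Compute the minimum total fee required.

20

Choose Sana and Zane: together they cover wiring, plumbing, framing, tiling — every task.
Total fee: 11 + 9 = 20.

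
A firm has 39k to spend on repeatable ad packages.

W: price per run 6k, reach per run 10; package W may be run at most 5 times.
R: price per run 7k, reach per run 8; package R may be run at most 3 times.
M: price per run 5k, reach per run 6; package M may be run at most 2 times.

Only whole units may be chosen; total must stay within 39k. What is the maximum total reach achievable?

58

W has the best ratio (10/6); taking only W gives at most 5×10 = 50 (stopped by the supply cap of 5).
Mixing does better — 5×W and 1×R: price 37 ≤ 39, reach 5·10 + 1·8 = 58.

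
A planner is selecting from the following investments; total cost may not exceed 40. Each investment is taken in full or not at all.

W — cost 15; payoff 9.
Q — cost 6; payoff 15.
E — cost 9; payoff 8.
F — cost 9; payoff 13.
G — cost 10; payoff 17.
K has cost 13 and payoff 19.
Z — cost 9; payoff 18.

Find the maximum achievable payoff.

Take Q, G, K, and Z: cost 6 + 10 + 13 + 9 = 38 ≤ 40, payoff 15 + 17 + 19 + 18 = 69.
No other feasible combination does better.

69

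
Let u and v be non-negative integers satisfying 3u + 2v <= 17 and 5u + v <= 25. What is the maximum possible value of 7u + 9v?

72

The continuous relaxation peaks at (0, 8.5) with value 76.50; rounding to a feasible lattice point costs some objective.
(u,v)=(0,8): 3·0+2·8=16≤17, 5·0+1·8=8≤25, objective 72.
(u,v)=(1,7): 3·1+2·7=17≤17, 5·1+1·7=12≤25, objective 70.
No feasible integer point exceeds 72.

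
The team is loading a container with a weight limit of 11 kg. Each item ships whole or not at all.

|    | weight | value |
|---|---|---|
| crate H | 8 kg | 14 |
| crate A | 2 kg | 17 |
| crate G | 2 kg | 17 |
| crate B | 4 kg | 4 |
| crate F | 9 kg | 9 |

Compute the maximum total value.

38

Allowing fractional choices, the relaxed optimum would be about 46.2, but items are indivisible.
crate A + crate G: weight 2 + 2 = 4 ≤ 11, value 17 + 17 = 34.
crate A + crate G + crate B: weight 2 + 2 + 4 = 8 ≤ 11, value 17 + 17 + 4 = 38.
Best is crate A, crate G, and crate B with total value 38.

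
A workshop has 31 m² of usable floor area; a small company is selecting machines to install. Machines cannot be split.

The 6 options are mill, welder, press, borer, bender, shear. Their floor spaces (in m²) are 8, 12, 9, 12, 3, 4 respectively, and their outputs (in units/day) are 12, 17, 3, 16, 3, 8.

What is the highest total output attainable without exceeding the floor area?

Treat it as a binary knapsack problem.
Take welder, borer, bender, and shear: floor space 12 + 12 + 3 + 4 = 31 ≤ 31, output 17 + 16 + 3 + 8 = 44.
No other feasible combination does better.

44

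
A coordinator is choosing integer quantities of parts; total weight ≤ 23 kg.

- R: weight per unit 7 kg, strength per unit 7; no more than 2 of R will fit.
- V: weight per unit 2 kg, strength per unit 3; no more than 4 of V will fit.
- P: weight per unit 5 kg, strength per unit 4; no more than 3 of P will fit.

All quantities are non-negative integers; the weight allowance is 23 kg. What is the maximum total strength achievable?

This is a bounded integer knapsack.
Take 2×R and 4×V: weight 22 ≤ 23, strength 2·7 + 4·3 = 26.
V has the best ratio (3/2) and is taken to its limit of 4; remaining capacity is filled optimally with the others.

26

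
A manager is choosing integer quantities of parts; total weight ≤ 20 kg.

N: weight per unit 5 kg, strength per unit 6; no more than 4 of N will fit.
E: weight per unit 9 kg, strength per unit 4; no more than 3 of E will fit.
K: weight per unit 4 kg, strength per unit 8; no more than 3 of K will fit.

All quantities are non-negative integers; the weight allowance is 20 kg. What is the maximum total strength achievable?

K has the best ratio (8/4); taking only K gives at most 3×8 = 24 (stopped by the supply cap of 3).
Mixing does better — 1×N and 3×K: weight 17 ≤ 20, strength 1·6 + 3·8 = 30.

30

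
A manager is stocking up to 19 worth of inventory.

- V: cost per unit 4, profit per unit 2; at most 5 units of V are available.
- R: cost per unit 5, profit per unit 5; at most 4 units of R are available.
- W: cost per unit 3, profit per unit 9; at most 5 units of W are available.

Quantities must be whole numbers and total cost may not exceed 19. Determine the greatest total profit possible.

Take 1×V and 5×W: cost 19 ≤ 19, profit 1·2 + 5·9 = 47.
W has the best ratio (9/3) and is taken to its limit of 5; remaining capacity is filled optimally with the others.

47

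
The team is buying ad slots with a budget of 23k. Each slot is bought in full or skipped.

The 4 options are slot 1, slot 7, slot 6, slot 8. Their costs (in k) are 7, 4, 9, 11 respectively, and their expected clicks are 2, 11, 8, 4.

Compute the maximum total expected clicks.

Take slot 1, slot 7, and slot 6: cost 7 + 4 + 9 = 20 ≤ 23, expected clicks 2 + 11 + 8 = 21.
No other feasible combination does better.

21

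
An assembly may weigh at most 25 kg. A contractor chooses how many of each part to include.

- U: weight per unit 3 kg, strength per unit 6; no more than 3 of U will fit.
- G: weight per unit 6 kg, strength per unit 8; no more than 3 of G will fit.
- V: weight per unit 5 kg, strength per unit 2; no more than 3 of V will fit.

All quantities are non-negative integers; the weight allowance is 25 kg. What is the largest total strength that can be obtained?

3×U and 2×G: weight 21 ≤ 25, strength 3·6 + 2·8 = 34.
2×U and 3×G: weight 24 ≤ 25, strength 2·6 + 3·8 = 36.
Best is 36.

36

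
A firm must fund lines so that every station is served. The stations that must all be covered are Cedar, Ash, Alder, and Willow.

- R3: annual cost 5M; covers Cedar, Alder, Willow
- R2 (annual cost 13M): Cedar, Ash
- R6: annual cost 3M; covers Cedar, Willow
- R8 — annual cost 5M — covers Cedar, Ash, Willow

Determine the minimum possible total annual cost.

10

Choose R3 and R8: together they cover Cedar, Ash, Alder, Willow — every station.
Total annual cost: 5 + 5 = 10.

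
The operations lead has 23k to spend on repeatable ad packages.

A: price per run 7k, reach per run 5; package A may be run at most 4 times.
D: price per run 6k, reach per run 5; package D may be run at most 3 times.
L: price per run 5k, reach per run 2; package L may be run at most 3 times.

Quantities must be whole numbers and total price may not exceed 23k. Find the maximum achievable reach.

This is a bounded integer knapsack.
D has the best ratio (5/6); taking only D gives at most 3×5 = 15 (stopped by the price limit).
Mixing does better — 3×D and 1×L: price 23 ≤ 23, reach 3·5 + 1·2 = 17.

17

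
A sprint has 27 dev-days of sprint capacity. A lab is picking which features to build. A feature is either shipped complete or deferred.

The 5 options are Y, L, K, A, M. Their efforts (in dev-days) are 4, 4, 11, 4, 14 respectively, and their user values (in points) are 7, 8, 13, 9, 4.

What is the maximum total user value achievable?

37

L + K + A: effort 4 + 11 + 4 = 19 ≤ 27, user value 8 + 13 + 9 = 30.
Y + L + K + A: effort 4 + 4 + 11 + 4 = 23 ≤ 27, user value 7 + 8 + 13 + 9 = 37.
Y + K + A: effort 4 + 11 + 4 = 19 ≤ 27, user value 7 + 13 + 9 = 29.
Best is Y, L, K, and A with total user value 37.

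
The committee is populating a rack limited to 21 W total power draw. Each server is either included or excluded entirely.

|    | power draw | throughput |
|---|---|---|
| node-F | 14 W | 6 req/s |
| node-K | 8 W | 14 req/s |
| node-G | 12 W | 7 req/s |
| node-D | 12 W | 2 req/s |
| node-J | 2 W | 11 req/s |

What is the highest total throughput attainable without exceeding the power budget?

25

Treat it as a binary knapsack problem.
Take node-K and node-J: power draw 8 + 2 = 10 ≤ 21, throughput 14 + 11 = 25.
No other feasible combination does better.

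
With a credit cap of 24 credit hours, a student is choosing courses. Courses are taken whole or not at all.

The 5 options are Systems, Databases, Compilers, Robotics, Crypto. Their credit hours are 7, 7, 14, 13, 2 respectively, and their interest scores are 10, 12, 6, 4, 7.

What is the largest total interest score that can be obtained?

29

Allowing fractional choices, the relaxed optimum would be about 32.4, but courses are indivisible.
Databases + Compilers + Crypto: credit hours 7 + 14 + 2 = 23 ≤ 24, interest score 12 + 6 + 7 = 25.
Systems + Databases + Crypto: credit hours 7 + 7 + 2 = 16 ≤ 24, interest score 10 + 12 + 7 = 29.
Databases + Robotics + Crypto: credit hours 7 + 13 + 2 = 22 ≤ 24, interest score 12 + 4 + 7 = 23.
Best is Systems, Databases, and Crypto with total interest score 29.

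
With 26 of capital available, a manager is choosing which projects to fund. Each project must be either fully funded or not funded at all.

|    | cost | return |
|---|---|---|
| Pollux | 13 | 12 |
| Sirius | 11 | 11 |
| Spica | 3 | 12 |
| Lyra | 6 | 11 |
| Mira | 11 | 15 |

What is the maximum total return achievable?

Spica + Lyra + Mira: cost 3 + 6 + 11 = 20 ≤ 26, return 12 + 11 + 15 = 38.
Sirius + Spica + Mira: cost 11 + 3 + 11 = 25 ≤ 26, return 11 + 12 + 15 = 38.
The maximum return is 38; one optimal choice is Spica, Lyra, and Mira.

38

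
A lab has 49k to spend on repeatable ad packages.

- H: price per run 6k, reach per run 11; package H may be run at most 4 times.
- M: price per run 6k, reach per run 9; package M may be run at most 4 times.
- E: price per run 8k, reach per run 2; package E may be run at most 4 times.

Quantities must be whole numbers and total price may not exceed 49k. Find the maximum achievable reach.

H has the best ratio (11/6); taking only H gives at most 4×11 = 44 (stopped by the supply cap of 4).
Mixing does better — 4×H and 4×M: price 48 ≤ 49, reach 4·11 + 4·9 = 80.

80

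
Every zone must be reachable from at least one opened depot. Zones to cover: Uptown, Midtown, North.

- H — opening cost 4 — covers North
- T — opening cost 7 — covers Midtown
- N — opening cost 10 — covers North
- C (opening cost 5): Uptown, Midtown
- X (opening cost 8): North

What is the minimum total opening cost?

9

Choose H and C: together they cover Uptown, Midtown, North — every zone.
Total opening cost: 4 + 5 = 9.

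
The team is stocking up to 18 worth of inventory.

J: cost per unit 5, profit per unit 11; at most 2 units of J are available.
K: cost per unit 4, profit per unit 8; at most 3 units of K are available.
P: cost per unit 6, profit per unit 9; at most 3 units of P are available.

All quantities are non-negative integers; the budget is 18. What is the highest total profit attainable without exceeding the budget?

2×J and 2×K: cost 18 ≤ 18, profit 2·11 + 2·8 = 38.
1×J and 3×K: cost 17 ≤ 18, profit 1·11 + 3·8 = 35.
Best is 38.

38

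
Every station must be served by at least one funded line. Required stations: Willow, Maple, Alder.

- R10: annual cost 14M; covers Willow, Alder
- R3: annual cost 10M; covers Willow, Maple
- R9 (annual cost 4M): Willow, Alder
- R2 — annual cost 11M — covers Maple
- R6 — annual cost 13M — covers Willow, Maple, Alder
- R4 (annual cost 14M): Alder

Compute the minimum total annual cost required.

13

The greedy cost-per-new-station heuristic would pick R9 and R3 for 14, but a cheaper cover exists.
R6 alone covers Willow, Maple, Alder — every station.
Total annual cost: 13.
No cover costs less than 13.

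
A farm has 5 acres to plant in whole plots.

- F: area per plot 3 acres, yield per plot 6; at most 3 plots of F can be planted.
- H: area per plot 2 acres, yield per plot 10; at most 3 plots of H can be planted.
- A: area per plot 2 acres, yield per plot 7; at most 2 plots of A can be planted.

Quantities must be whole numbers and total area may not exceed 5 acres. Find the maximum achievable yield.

2×H: area 4 ≤ 5, yield 2·10 = 20.
1×H and 1×A: area 4 ≤ 5, yield 1·10 + 1·7 = 17.
Best is 20.

20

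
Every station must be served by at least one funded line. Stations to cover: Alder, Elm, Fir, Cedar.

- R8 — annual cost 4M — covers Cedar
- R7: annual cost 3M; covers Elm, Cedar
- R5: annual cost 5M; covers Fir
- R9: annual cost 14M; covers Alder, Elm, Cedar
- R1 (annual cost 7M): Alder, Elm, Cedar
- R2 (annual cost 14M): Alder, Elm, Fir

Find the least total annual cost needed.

12

This is a weighted set-cover instance.
The greedy cost-per-new-station heuristic would pick R7, R5, and R1 for 15, but a cheaper cover exists.
Choose R5 and R1: together they cover Alder, Elm, Fir, Cedar — every station.
Total annual cost: 5 + 7 = 12.
No cover costs less than 12.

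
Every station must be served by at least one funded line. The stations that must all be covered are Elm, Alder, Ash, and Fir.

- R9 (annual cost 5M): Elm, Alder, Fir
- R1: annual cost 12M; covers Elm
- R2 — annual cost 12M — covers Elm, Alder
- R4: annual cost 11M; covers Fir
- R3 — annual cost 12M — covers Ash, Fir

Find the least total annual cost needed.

Choose R9 and R3: together they cover Elm, Alder, Ash, Fir — every station.
Total annual cost: 5 + 12 = 17.
No cover costs less than 17.

17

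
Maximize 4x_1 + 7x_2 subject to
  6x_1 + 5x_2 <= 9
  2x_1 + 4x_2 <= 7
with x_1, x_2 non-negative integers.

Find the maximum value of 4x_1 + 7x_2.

(x_1,x_2)=(0,1): 6·0+5·1=5≤9, 2·0+4·1=4≤7, objective 7.
(x_1,x_2)=(1,0): 6·1+5·0=6≤9, 2·1+4·0=2≤7, objective 4.
The best lattice point is (0,1), giving 7.

7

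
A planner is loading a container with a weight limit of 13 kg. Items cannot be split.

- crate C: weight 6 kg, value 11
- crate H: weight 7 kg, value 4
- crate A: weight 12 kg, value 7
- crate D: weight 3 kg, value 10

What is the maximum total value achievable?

21

Take crate C and crate D: weight 6 + 3 = 9 ≤ 13, value 11 + 10 = 21.
No other feasible combination does better.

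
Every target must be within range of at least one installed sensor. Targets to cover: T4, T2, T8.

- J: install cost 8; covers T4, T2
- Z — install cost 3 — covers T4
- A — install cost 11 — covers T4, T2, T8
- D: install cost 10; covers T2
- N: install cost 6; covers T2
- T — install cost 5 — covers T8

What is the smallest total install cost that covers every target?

The greedy cost-per-new-target heuristic would pick Z, T, and N for 14, but a cheaper cover exists.
A alone covers T4, T2, T8 — every target.
Total install cost: 11.
No cover costs less than 11.

11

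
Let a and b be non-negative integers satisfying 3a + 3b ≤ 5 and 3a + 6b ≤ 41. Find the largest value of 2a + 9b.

The continuous relaxation peaks at (0, 1.67) with value 15.00; rounding to a feasible lattice point costs some objective.
(a,b)=(0,1): 3·0+3·1=3≤5, 3·0+6·1=6≤41, objective 9.
(a,b)=(1,0): 3·1+3·0=3≤5, 3·1+6·0=3≤41, objective 2.
(a,b)=(0,0): 3·0+3·0=0≤5, 3·0+6·0=0≤41, objective 0.
No feasible integer point exceeds 9.

9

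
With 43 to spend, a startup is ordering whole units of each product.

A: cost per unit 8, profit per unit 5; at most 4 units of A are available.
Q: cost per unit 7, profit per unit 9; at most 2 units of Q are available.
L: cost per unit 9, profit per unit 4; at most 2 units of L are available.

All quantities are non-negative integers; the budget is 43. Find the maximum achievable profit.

33

This is a bounded integer knapsack.
Q has the best ratio (9/7); taking only Q gives at most 2×9 = 18 (stopped by the supply cap of 2).
Mixing does better — 3×A and 2×Q: cost 38 ≤ 43, profit 3·5 + 2·9 = 33.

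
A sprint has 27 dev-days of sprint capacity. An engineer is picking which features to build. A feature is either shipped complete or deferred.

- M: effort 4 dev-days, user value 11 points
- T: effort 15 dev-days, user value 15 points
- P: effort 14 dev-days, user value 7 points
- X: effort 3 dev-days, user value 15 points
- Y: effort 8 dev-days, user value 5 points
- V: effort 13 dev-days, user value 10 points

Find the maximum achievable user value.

Allowing fractional choices, the relaxed optimum would be about 44.8, but features are indivisible.
M + T + X: effort 4 + 15 + 3 = 22 ≤ 27, user value 11 + 15 + 15 = 41.
M + X + V: effort 4 + 3 + 13 = 20 ≤ 27, user value 11 + 15 + 10 = 36.
Best is M, T, and X with total user value 41.

41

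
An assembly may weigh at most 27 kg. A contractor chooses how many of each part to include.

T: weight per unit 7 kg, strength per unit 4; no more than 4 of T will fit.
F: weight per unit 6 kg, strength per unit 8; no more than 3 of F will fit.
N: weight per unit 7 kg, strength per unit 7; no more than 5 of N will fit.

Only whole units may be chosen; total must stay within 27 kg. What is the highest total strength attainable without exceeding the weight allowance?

31

This is a bounded integer knapsack.
F has the best ratio (8/6); taking only F gives at most 3×8 = 24 (stopped by the supply cap of 3).
Mixing does better — 3×F and 1×N: weight 25 ≤ 27, strength 3·8 + 1·7 = 31.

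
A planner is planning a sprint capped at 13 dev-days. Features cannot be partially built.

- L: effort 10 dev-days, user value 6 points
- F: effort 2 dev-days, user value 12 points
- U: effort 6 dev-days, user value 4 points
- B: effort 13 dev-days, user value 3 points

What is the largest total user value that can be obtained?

18

Allowing fractional choices, the relaxed optimum would be about 19.0, but features are indivisible.
F + U: effort 2 + 6 = 8 ≤ 13, user value 12 + 4 = 16.
L + F: effort 10 + 2 = 12 ≤ 13, user value 6 + 12 = 18.
Best is L and F with total user value 18.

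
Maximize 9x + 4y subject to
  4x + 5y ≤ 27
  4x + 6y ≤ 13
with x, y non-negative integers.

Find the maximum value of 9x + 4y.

27

(x,y)=(3,0): 4·3+5·0=12≤27, 4·3+6·0=12≤13, objective 27.
(x,y)=(2,0): 4·2+5·0=8≤27, 4·2+6·0=8≤13, objective 18.
No feasible integer point exceeds 27.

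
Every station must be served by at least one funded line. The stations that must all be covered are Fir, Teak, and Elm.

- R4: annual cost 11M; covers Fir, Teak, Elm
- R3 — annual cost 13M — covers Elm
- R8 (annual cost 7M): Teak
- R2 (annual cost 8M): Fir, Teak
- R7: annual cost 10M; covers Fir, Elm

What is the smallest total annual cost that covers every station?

R4 alone covers Fir, Teak, Elm — every station.
Total annual cost: 11.
No cover costs less than 11.

11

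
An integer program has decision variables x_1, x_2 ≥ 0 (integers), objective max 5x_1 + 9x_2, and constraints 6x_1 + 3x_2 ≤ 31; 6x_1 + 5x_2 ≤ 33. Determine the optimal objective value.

54

(x_1,x_2)=(0,6): 6·0+3·6=18≤31, 6·0+5·6=30≤33, objective 54.
(x_1,x_2)=(1,5): 6·1+3·5=21≤31, 6·1+5·5=31≤33, objective 50.
No feasible integer point exceeds 54.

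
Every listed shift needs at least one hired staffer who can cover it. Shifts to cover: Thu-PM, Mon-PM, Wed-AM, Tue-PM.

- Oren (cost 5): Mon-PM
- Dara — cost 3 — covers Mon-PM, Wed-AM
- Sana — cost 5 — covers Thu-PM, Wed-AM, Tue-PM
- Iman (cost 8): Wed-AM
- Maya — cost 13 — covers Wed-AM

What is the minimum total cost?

8

This is a weighted set-cover instance.
Choose Dara and Sana: together they cover Thu-PM, Mon-PM, Wed-AM, Tue-PM — every shift.
Total cost: 3 + 5 = 8.
No cover costs less than 8.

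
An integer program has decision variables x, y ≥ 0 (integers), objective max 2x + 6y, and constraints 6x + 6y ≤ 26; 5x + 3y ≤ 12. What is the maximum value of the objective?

24

(x,y)=(0,4): 6·0+6·4=24≤26, 5·0+3·4=12≤12, objective 24.
(x,y)=(0,3): 6·0+6·3=18≤26, 5·0+3·3=9≤12, objective 18.
Maximum is 24 at (x,y)=(0,4).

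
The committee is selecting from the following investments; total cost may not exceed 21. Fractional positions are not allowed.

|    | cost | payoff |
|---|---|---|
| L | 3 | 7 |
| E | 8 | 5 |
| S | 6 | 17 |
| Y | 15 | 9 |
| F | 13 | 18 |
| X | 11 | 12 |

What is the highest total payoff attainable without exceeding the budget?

36

Allowing fractional choices, the relaxed optimum would be about 40.6, but investments are indivisible.
S + F: cost 6 + 13 = 19 ≤ 21, payoff 17 + 18 = 35.
L + S + X: cost 3 + 6 + 11 = 20 ≤ 21, payoff 7 + 17 + 12 = 36.
Best is L, S, and X with total payoff 36.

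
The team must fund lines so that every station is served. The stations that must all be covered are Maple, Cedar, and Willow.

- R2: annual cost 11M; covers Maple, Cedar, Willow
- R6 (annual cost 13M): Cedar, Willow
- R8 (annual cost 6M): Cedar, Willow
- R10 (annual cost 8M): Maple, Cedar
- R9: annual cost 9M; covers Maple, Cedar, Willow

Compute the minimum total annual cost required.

This is an integer covering problem.
R9 alone covers Maple, Cedar, Willow — every station.
Total annual cost: 9.

9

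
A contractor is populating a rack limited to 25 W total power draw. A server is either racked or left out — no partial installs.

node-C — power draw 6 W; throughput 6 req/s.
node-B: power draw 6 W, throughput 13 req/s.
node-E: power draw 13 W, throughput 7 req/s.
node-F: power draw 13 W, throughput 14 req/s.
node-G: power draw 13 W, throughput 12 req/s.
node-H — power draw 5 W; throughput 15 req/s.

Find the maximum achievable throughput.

Allowing fractional choices, the relaxed optimum would be about 43.0, but servers are indivisible.
node-B + node-F + node-H: power draw 6 + 13 + 5 = 24 ≤ 25, throughput 13 + 14 + 15 = 42.
node-B + node-G + node-H: power draw 6 + 13 + 5 = 24 ≤ 25, throughput 13 + 12 + 15 = 40.
node-B + node-E + node-H: power draw 6 + 13 + 5 = 24 ≤ 25, throughput 13 + 7 + 15 = 35.
Best is node-B, node-F, and node-H with total throughput 42.

42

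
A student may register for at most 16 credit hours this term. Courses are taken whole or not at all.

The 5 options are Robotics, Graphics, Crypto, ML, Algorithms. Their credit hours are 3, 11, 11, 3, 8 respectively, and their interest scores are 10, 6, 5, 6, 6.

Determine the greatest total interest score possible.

22

Take Robotics, ML, and Algorithms: credit hours 3 + 3 + 8 = 14 ≤ 16, interest score 10 + 6 + 6 = 22.
No other feasible combination does better.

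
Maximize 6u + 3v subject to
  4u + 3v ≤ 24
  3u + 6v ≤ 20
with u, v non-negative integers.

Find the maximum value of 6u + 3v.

(u,v)=(6,0): 4·6+3·0=24≤24, 3·6+6·0=18≤20, objective 36.
(u,v)=(5,0): 4·5+3·0=20≤24, 3·5+6·0=15≤20, objective 30.
Maximum is 36 at (u,v)=(6,0).

36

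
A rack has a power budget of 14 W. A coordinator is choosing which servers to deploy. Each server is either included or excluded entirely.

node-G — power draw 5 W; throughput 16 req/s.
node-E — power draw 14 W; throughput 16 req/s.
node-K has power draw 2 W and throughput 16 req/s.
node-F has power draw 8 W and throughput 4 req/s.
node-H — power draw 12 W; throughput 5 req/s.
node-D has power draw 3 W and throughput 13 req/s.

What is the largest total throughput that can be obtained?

45

Allowing fractional choices, the relaxed optimum would be about 49.6, but servers are indivisible.
node-K + node-F + node-D: power draw 2 + 8 + 3 = 13 ≤ 14, throughput 16 + 4 + 13 = 33.
node-G + node-K + node-D: power draw 5 + 2 + 3 = 10 ≤ 14, throughput 16 + 16 + 13 = 45.
Best is node-G, node-K, and node-D with total throughput 45.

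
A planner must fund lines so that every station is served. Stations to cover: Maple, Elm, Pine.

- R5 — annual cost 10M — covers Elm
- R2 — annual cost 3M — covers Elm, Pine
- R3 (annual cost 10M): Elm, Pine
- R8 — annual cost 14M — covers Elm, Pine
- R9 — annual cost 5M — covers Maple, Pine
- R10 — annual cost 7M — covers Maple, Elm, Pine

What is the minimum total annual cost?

This is a weighted set-cover instance.
The greedy cost-per-new-station heuristic would pick R2 and R9 for 8, but a cheaper cover exists.
R10 alone covers Maple, Elm, Pine — every station.
Total annual cost: 7.
No cover costs less than 7.

7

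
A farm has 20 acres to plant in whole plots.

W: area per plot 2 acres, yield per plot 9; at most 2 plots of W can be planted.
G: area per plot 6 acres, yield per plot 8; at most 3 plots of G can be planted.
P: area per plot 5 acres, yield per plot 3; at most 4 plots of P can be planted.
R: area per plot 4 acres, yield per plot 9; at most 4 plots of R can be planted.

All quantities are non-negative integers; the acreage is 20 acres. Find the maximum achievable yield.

54

W has the best ratio (9/2); taking only W gives at most 2×9 = 18 (stopped by the supply cap of 2).
Mixing does better — 2×W and 4×R: area 20 ≤ 20, yield 2·9 + 4·9 = 54.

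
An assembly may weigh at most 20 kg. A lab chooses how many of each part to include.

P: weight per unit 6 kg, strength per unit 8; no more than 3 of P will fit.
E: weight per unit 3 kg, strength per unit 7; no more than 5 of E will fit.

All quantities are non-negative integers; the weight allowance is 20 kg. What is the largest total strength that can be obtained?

5×E: weight 15 ≤ 20, strength 5·7 = 35.
1×P and 4×E: weight 18 ≤ 20, strength 1·8 + 4·7 = 36.
Best is 36.

36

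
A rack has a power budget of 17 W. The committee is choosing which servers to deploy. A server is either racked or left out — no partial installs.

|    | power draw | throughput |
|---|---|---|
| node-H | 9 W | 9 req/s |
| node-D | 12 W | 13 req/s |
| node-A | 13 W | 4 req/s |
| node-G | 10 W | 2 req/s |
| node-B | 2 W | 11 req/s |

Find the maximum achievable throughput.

Allowing fractional choices, the relaxed optimum would be about 27.0, but servers are indivisible.
node-A + node-B: power draw 13 + 2 = 15 ≤ 17, throughput 4 + 11 = 15.
node-D + node-B: power draw 12 + 2 = 14 ≤ 17, throughput 13 + 11 = 24.
node-H + node-B: power draw 9 + 2 = 11 ≤ 17, throughput 9 + 11 = 20.
Best is node-D and node-B with total throughput 24.

24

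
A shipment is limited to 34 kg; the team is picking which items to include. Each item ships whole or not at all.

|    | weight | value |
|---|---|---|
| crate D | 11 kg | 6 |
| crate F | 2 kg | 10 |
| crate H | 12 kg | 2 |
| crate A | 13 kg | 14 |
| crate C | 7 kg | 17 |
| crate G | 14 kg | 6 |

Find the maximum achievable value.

47

This is an integer program with binary decision variables.
Allowing fractional choices, the relaxed optimum would be about 47.4, but items are indivisible.
crate F + crate H + crate A + crate C: weight 2 + 12 + 13 + 7 = 34 ≤ 34, value 10 + 2 + 14 + 17 = 43.
crate D + crate F + crate A + crate C: weight 11 + 2 + 13 + 7 = 33 ≤ 34, value 6 + 10 + 14 + 17 = 47.
Best is crate D, crate F, crate A, and crate C with total value 47.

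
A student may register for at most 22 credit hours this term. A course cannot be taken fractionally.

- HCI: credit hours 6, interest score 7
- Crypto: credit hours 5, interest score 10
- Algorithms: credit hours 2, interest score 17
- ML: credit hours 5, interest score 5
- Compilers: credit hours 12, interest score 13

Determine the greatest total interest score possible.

Crypto + Algorithms + Compilers: credit hours 5 + 2 + 12 = 19 ≤ 22, interest score 10 + 17 + 13 = 40.
HCI + Crypto + Algorithms + ML: credit hours 6 + 5 + 2 + 5 = 18 ≤ 22, interest score 7 + 10 + 17 + 5 = 39.
Best is Crypto, Algorithms, and Compilers with total interest score 40.

40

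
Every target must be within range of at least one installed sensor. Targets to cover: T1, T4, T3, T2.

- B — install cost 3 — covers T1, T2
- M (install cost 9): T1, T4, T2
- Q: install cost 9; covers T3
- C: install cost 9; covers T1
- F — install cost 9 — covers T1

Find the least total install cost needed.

18

The greedy cost-per-new-target heuristic would pick B, M, and Q for 21, but a cheaper cover exists.
Choose M and Q: together they cover T1, T4, T3, T2 — every target.
Total install cost: 9 + 9 = 18.
No cover costs less than 18.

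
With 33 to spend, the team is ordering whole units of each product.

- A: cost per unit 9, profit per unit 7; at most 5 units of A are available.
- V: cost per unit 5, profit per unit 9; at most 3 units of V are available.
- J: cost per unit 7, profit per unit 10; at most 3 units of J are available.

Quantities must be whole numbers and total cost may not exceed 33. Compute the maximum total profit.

48

V has the best ratio (9/5); taking only V gives at most 3×9 = 27 (stopped by the supply cap of 3).
Mixing does better — 2×V and 3×J: cost 31 ≤ 33, profit 2·9 + 3·10 = 48.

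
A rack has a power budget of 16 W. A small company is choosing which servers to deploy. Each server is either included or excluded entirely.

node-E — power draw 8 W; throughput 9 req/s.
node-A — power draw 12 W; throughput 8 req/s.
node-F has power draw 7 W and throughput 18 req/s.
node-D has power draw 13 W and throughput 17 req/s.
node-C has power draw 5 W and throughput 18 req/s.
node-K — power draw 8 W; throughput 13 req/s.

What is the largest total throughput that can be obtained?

Allowing fractional choices, the relaxed optimum would be about 42.5, but servers are indivisible.
node-F + node-C: power draw 7 + 5 = 12 ≤ 16, throughput 18 + 18 = 36.
node-F + node-K: power draw 7 + 8 = 15 ≤ 16, throughput 18 + 13 = 31.
node-C + node-K: power draw 5 + 8 = 13 ≤ 16, throughput 18 + 13 = 31.
Best is node-F and node-C with total throughput 36.

36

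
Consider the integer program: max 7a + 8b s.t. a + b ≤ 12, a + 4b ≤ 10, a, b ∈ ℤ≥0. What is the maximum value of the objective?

(a,b)=(10,0): 1·10+1·0=10≤12, 1·10+4·0=10≤10, objective 70.
(a,b)=(9,0): 1·9+1·0=9≤12, 1·9+4·0=9≤10, objective 63.
The best lattice point is (10,0), giving 70.

70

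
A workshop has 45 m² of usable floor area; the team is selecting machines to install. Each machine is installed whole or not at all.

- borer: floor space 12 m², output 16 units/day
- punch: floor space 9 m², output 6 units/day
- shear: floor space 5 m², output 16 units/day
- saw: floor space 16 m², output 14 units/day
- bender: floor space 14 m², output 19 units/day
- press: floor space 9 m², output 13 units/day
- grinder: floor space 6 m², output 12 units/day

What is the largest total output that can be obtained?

This is a 0-1 knapsack instance.
borer + shear + bender + grinder: floor space 12 + 5 + 14 + 6 = 37 ≤ 45, output 16 + 16 + 19 + 12 = 63.
borer + shear + bender + press: floor space 12 + 5 + 14 + 9 = 40 ≤ 45, output 16 + 16 + 19 + 13 = 64.
punch + shear + bender + press + grinder: floor space 9 + 5 + 14 + 9 + 6 = 43 ≤ 45, output 6 + 16 + 19 + 13 + 12 = 66.
Best is punch, shear, bender, press, and grinder with total output 66.

66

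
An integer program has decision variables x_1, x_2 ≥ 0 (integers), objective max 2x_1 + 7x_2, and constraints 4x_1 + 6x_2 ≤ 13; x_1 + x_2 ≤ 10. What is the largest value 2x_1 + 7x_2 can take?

14

Relaxing integrality, the LP optimum is 15.17 at (x_1,x_2) = (0, 2.17), which is not an integer point.
(x_1,x_2)=(0,2): 4·0+6·2=12≤13, 1·0+1·2=2≤10, objective 14.
(x_1,x_2)=(1,1): 4·1+6·1=10≤13, 1·1+1·1=2≤10, objective 9.
The best lattice point is (0,2), giving 14.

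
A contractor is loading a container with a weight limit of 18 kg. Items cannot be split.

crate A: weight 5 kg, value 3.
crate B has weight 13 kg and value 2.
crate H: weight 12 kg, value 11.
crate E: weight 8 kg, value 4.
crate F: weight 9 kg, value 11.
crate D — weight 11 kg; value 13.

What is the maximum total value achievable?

crate A + crate F: weight 5 + 9 = 14 ≤ 18, value 3 + 11 = 14.
crate A + crate D: weight 5 + 11 = 16 ≤ 18, value 3 + 13 = 16.
crate E + crate F: weight 8 + 9 = 17 ≤ 18, value 4 + 11 = 15.
Best is crate A and crate D with total value 16.

16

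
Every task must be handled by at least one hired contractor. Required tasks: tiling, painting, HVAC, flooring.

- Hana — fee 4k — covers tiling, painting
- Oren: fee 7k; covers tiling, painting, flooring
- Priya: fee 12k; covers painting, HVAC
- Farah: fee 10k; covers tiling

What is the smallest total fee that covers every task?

19

This is an integer covering problem.
Choose Oren and Priya: together they cover tiling, painting, HVAC, flooring — every task.
Total fee: 7 + 12 = 19.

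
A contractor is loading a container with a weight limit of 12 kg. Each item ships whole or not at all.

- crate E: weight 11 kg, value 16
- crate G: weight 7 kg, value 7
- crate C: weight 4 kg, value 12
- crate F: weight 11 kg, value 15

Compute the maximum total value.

crate F: weight 11 ≤ 12, value 15.
crate E: weight 11 ≤ 12, value 16.
crate G + crate C: weight 7 + 4 = 11 ≤ 12, value 7 + 12 = 19.
Best is crate G and crate C with total value 19.

19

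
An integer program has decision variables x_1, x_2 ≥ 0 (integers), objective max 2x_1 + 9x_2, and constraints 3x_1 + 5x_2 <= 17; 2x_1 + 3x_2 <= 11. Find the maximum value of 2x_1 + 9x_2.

27

(x_1,x_2)=(0,3): 3·0+5·3=15≤17, 2·0+3·3=9≤11, objective 27.
(x_1,x_2)=(1,2): 3·1+5·2=13≤17, 2·1+3·2=8≤11, objective 20.
The best lattice point is (0,3), giving 27.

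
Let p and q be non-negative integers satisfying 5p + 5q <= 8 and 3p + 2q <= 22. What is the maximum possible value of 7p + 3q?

Relaxing integrality, the LP optimum is 11.20 at (p,q) = (1.6, 0), which is not an integer point.
(p,q)=(1,0): 5·1+5·0=5≤8, 3·1+2·0=3≤22, objective 7.
(p,q)=(0,1): 5·0+5·1=5≤8, 3·0+2·1=2≤22, objective 3.
The best lattice point is (1,0), giving 7.

7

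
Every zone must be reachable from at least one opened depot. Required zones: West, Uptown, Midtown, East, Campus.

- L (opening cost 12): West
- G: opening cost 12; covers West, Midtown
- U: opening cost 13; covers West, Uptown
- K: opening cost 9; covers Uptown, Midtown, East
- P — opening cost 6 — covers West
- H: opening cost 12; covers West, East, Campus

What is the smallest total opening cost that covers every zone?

21

The greedy cost-per-new-zone heuristic would pick K, P, and H for 27, but a cheaper cover exists.
Choose K and H: together they cover West, Uptown, Midtown, East, Campus — every zone.
Total opening cost: 9 + 12 = 21.
No cover costs less than 21.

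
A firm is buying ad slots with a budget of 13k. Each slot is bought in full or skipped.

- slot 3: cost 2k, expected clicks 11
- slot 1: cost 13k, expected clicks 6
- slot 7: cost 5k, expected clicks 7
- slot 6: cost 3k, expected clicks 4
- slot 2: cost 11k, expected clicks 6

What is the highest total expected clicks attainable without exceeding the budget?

Treat it as a binary knapsack problem.
slot 3 + slot 7: cost 2 + 5 = 7 ≤ 13, expected clicks 11 + 7 = 18.
slot 3 + slot 7 + slot 6: cost 2 + 5 + 3 = 10 ≤ 13, expected clicks 11 + 7 + 4 = 22.
Best is slot 3, slot 7, and slot 6 with total expected clicks 22.

22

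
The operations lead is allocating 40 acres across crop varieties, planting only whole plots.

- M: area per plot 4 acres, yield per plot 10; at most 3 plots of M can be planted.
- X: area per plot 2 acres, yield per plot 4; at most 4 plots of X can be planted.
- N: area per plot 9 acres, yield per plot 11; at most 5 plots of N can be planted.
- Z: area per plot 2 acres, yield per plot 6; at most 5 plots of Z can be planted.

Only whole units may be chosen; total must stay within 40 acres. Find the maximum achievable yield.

87

Take 3×M, 4×X, 1×N, and 5×Z: area 39 ≤ 40, yield 3·10 + 4·4 + 1·11 + 5·6 = 87.
Z has the best ratio (6/2) and is taken to its limit of 5; remaining capacity is filled optimally with the others.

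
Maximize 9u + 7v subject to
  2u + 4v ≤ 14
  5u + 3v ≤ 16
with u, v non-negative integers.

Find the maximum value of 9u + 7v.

The continuous relaxation peaks at (1.57, 2.71) with value 33.14; rounding to a feasible lattice point costs some objective.
(u,v)=(2,2): 2·2+4·2=12≤14, 5·2+3·2=16≤16, objective 32.
(u,v)=(1,3): 2·1+4·3=14≤14, 5·1+3·3=14≤16, objective 30.
Maximum is 32 at (u,v)=(2,2).

32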